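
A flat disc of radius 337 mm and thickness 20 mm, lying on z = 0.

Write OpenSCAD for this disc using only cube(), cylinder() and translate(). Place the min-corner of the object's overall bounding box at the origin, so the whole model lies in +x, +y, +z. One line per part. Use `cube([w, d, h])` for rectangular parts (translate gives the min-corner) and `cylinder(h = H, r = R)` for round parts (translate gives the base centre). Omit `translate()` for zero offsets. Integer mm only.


translate([337, 337, 0]) cylinder(h = 20, r = 337);


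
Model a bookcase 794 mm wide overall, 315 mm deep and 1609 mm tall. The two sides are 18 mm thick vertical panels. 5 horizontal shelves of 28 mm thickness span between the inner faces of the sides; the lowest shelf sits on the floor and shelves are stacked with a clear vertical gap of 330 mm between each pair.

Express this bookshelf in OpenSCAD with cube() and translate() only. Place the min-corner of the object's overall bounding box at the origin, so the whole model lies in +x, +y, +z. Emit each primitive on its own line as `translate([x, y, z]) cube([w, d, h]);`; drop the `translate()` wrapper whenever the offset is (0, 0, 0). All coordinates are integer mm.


cube([18, 315, 1609]);
translate([776, 0, 0]) cube([18, 315, 1609]);
translate([18, 0, 0]) cube([758, 315, 28]);
translate([18, 0, 358]) cube([758, 315, 28]);
translate([18, 0, 716]) cube([758, 315, 28]);
translate([18, 0, 1074]) cube([758, 315, 28]);
translate([18, 0, 1432]) cube([758, 315, 28]);


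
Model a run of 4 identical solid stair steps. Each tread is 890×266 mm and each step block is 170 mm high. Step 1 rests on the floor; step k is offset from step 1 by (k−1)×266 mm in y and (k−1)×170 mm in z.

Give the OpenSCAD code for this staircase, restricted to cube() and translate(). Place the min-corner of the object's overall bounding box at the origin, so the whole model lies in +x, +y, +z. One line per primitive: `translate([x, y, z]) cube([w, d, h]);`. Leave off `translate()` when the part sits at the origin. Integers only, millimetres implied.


cube([890, 266, 170]);
translate([0, 266, 170]) cube([890, 266, 170]);
translate([0, 532, 340]) cube([890, 266, 170]);
translate([0, 798, 510]) cube([890, 266, 170]);


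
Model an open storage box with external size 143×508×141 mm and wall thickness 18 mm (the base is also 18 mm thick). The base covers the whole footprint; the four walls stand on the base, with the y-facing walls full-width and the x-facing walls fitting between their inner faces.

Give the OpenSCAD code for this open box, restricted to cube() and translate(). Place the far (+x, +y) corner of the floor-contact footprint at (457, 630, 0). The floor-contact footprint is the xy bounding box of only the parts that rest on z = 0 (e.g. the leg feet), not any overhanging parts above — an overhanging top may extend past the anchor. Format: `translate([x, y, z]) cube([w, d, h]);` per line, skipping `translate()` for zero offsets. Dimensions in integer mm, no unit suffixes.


translate([314, 122, 0]) cube([143, 508, 18]);
translate([314, 122, 18]) cube([143, 18, 123]);
translate([314, 612, 18]) cube([143, 18, 123]);
translate([314, 140, 18]) cube([18, 472, 123]);
translate([439, 140, 18]) cube([18, 472, 123]);


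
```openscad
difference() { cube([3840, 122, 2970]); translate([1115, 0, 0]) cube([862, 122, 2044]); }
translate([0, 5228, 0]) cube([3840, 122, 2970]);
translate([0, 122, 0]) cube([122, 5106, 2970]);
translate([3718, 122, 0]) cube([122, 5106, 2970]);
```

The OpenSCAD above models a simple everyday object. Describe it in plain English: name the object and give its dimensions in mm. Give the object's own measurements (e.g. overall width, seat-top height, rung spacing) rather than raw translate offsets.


A single room: four walls, each 2970 mm tall and 122 mm thick, enclosing an outside footprint 3840×5350 mm (x × y), no floor or roof. The front and back walls (−y and +y sides) run the full x-width; the side walls fit between their inner faces. A door opening 862 mm wide and 2044 mm tall is cut through the front wall from the floor up, its −x edge 1115 mm from the wall's −x end.


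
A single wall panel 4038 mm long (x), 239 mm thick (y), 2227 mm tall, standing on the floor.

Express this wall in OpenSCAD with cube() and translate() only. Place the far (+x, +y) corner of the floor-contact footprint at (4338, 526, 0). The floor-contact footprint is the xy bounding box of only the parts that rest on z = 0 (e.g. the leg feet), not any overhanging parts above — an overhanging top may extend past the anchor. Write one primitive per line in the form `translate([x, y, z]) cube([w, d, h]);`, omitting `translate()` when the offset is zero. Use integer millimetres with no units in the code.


translate([300, 287, 0]) cube([4038, 239, 2227]);


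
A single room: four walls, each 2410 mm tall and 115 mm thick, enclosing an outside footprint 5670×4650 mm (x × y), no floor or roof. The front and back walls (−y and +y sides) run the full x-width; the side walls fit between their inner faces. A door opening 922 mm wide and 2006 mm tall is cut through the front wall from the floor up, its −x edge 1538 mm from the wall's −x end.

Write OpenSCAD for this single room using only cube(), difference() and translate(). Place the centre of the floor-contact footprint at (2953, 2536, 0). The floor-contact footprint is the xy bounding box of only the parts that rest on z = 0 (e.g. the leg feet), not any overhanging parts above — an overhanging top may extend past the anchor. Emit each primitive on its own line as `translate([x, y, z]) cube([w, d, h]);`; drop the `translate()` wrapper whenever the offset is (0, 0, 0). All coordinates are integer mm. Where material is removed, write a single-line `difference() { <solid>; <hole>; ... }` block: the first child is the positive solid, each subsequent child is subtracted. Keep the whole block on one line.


difference() { translate([118, 211, 0]) cube([5670, 115, 2410]); translate([1656, 211, 0]) cube([922, 115, 2006]); }
translate([118, 4746, 0]) cube([5670, 115, 2410]);
translate([118, 326, 0]) cube([115, 4420, 2410]);
translate([5673, 326, 0]) cube([115, 4420, 2410]);


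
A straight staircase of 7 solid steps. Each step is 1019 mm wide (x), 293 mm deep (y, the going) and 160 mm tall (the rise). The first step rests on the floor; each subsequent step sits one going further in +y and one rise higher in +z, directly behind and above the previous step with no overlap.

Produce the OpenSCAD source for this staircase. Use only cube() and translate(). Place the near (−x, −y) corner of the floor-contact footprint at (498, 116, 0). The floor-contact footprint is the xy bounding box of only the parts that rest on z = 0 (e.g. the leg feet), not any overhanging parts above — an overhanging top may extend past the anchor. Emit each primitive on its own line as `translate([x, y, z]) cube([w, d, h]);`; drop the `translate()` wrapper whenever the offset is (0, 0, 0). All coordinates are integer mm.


translate([498, 116, 0]) cube([1019, 293, 160]);
translate([498, 409, 160]) cube([1019, 293, 160]);
translate([498, 702, 320]) cube([1019, 293, 160]);
translate([498, 995, 480]) cube([1019, 293, 160]);
translate([498, 1288, 640]) cube([1019, 293, 160]);
translate([498, 1581, 800]) cube([1019, 293, 160]);
translate([498, 1874, 960]) cube([1019, 293, 160]);


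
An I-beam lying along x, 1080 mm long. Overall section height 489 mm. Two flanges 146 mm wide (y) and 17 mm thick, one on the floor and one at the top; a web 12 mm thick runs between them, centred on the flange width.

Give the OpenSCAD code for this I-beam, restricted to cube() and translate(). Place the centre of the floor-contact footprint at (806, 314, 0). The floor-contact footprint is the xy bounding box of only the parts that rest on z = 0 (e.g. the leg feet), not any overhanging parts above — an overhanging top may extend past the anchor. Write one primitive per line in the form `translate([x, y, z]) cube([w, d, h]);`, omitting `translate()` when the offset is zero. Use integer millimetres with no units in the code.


translate([266, 241, 0]) cube([1080, 146, 17]);
translate([266, 308, 17]) cube([1080, 12, 455]);
translate([266, 241, 472]) cube([1080, 146, 17]);


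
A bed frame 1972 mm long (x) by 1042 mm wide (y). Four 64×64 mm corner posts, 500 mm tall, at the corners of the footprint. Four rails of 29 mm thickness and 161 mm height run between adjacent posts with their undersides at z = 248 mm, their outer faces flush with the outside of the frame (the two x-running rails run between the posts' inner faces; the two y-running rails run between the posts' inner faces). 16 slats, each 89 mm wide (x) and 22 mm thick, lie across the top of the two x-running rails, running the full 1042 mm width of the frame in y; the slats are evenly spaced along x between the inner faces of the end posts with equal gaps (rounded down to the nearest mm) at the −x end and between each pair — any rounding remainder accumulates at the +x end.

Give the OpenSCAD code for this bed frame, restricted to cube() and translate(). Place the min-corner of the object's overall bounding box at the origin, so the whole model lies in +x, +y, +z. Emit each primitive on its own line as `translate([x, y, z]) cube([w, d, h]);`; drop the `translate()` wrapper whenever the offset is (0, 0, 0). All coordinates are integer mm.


cube([64, 64, 500]);
translate([0, 978, 0]) cube([64, 64, 500]);
translate([1908, 0, 0]) cube([64, 64, 500]);
translate([1908, 978, 0]) cube([64, 64, 500]);
translate([64, 0, 248]) cube([1844, 29, 161]);
translate([64, 1013, 248]) cube([1844, 29, 161]);
translate([0, 64, 248]) cube([29, 914, 161]);
translate([1943, 64, 248]) cube([29, 914, 161]);
translate([88, 0, 409]) cube([89, 1042, 22]);
translate([201, 0, 409]) cube([89, 1042, 22]);
translate([314, 0, 409]) cube([89, 1042, 22]);
translate([427, 0, 409]) cube([89, 1042, 22]);
translate([540, 0, 409]) cube([89, 1042, 22]);
translate([653, 0, 409]) cube([89, 1042, 22]);
translate([766, 0, 409]) cube([89, 1042, 22]);
translate([879, 0, 409]) cube([89, 1042, 22]);
translate([992, 0, 409]) cube([89, 1042, 22]);
translate([1105, 0, 409]) cube([89, 1042, 22]);
translate([1218, 0, 409]) cube([89, 1042, 22]);
translate([1331, 0, 409]) cube([89, 1042, 22]);
translate([1444, 0, 409]) cube([89, 1042, 22]);
translate([1557, 0, 409]) cube([89, 1042, 22]);
translate([1670, 0, 409]) cube([89, 1042, 22]);
translate([1783, 0, 409]) cube([89, 1042, 22]);


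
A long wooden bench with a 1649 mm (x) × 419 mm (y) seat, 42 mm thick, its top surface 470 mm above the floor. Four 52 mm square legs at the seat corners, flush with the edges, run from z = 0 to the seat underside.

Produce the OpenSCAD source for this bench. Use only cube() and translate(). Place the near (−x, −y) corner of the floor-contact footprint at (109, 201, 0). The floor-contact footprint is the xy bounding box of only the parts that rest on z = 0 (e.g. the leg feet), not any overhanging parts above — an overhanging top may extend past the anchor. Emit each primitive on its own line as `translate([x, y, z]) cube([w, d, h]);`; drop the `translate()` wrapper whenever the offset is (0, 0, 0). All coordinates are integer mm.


translate([109, 201, 428]) cube([1649, 419, 42]);
translate([109, 201, 0]) cube([52, 52, 428]);
translate([109, 568, 0]) cube([52, 52, 428]);
translate([1706, 201, 0]) cube([52, 52, 428]);
translate([1706, 568, 0]) cube([52, 52, 428]);


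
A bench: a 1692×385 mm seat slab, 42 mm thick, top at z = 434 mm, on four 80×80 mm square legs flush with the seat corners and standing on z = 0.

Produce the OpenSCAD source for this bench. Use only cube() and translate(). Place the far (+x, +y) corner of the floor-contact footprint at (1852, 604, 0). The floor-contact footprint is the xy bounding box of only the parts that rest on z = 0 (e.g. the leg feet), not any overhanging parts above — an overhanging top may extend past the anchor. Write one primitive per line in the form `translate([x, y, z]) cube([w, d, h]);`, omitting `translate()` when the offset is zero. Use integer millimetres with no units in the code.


translate([160, 219, 392]) cube([1692, 385, 42]);
translate([160, 219, 0]) cube([80, 80, 392]);
translate([160, 524, 0]) cube([80, 80, 392]);
translate([1772, 219, 0]) cube([80, 80, 392]);
translate([1772, 524, 0]) cube([80, 80, 392]);


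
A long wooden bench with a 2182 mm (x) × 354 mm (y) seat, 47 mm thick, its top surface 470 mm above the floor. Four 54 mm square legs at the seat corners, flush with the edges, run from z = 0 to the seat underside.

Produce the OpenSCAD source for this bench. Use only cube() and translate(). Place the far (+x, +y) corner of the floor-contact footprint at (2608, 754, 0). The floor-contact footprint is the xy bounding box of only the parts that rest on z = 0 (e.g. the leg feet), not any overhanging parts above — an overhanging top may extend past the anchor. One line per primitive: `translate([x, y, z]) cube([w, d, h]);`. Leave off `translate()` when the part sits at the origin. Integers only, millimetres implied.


translate([426, 400, 423]) cube([2182, 354, 47]);
translate([426, 400, 0]) cube([54, 54, 423]);
translate([426, 700, 0]) cube([54, 54, 423]);
translate([2554, 400, 0]) cube([54, 54, 423]);
translate([2554, 700, 0]) cube([54, 54, 423]);


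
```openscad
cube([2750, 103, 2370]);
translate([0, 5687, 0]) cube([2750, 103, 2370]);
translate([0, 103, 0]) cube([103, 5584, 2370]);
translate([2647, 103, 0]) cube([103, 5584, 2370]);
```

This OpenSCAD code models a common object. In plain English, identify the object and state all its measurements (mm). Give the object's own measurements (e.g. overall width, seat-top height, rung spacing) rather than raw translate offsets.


The wall frame of a small rectangular building: four walls, each 2370 mm tall and 103 mm thick, enclosing a footprint 2750 mm (x) by 5790 mm (y) outside-to-outside, with no floor or roof. The front and back walls (the −y and +y sides) span the full width; the two side walls fit between them.


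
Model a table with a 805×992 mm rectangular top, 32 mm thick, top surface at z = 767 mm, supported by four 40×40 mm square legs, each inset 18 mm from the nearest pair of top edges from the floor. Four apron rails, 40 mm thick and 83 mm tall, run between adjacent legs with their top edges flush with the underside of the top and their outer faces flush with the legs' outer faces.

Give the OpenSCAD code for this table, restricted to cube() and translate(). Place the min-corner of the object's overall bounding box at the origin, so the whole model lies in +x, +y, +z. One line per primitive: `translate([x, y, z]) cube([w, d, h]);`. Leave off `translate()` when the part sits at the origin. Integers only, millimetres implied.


translate([0, 0, 735]) cube([805, 992, 32]);
translate([18, 18, 0]) cube([40, 40, 735]);
translate([747, 18, 0]) cube([40, 40, 735]);
translate([18, 934, 0]) cube([40, 40, 735]);
translate([747, 934, 0]) cube([40, 40, 735]);
translate([58, 18, 652]) cube([689, 40, 83]);
translate([58, 934, 652]) cube([689, 40, 83]);
translate([18, 58, 652]) cube([40, 876, 83]);
translate([747, 58, 652]) cube([40, 876, 83]);


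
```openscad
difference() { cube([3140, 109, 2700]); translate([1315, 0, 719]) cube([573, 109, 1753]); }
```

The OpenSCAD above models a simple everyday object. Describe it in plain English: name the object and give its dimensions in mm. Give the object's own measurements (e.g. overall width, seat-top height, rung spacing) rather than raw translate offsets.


A wall 3140 mm long (x), 109 mm thick (y), 2700 mm tall, with a rectangular window opening cut through it. The opening is 573 mm wide and 1753 mm tall; its sill is at z = 719 mm and its near (−x) edge is 1315 mm from the wall's −x end. The opening passes through the full wall thickness.


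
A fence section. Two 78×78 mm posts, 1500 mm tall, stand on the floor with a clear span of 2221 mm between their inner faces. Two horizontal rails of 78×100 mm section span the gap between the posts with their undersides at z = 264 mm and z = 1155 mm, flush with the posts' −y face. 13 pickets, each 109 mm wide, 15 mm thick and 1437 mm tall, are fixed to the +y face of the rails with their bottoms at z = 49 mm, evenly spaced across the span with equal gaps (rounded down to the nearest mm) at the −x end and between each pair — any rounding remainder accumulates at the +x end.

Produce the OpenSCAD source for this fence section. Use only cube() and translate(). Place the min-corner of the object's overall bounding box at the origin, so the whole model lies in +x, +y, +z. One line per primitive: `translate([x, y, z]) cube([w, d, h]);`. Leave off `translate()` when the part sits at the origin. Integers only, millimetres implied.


cube([78, 78, 1500]);
translate([2299, 0, 0]) cube([78, 78, 1500]);
translate([78, 0, 264]) cube([2221, 78, 100]);
translate([78, 0, 1155]) cube([2221, 78, 100]);
translate([135, 78, 49]) cube([109, 15, 1437]);
translate([301, 78, 49]) cube([109, 15, 1437]);
translate([467, 78, 49]) cube([109, 15, 1437]);
translate([633, 78, 49]) cube([109, 15, 1437]);
translate([799, 78, 49]) cube([109, 15, 1437]);
translate([965, 78, 49]) cube([109, 15, 1437]);
translate([1131, 78, 49]) cube([109, 15, 1437]);
translate([1297, 78, 49]) cube([109, 15, 1437]);
translate([1463, 78, 49]) cube([109, 15, 1437]);
translate([1629, 78, 49]) cube([109, 15, 1437]);
translate([1795, 78, 49]) cube([109, 15, 1437]);
translate([1961, 78, 49]) cube([109, 15, 1437]);
translate([2127, 78, 49]) cube([109, 15, 1437]);


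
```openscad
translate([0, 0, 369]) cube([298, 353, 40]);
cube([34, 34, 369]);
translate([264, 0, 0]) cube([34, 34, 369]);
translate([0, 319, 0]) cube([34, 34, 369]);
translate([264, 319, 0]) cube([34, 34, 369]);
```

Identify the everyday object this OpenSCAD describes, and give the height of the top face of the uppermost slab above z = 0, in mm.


A stool. The seat height is 409 mm.

A 298×353×40 slab at z = 369 on four corner posts — a stool. The seat top is 369 + 40 = 409 mm.


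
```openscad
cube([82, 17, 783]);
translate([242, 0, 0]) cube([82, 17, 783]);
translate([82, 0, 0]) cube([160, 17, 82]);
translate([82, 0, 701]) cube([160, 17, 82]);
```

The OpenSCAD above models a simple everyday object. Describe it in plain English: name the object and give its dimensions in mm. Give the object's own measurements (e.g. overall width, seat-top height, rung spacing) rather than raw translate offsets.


A rectangular picture frame lying in the x–z plane (depth along y). The opening is 160 mm wide (x) by 619 mm tall (z), surrounded by a border 82 mm wide on all four sides. The frame is 17 mm deep and is made of two full-height vertical stiles with two horizontal rails fitted between them.


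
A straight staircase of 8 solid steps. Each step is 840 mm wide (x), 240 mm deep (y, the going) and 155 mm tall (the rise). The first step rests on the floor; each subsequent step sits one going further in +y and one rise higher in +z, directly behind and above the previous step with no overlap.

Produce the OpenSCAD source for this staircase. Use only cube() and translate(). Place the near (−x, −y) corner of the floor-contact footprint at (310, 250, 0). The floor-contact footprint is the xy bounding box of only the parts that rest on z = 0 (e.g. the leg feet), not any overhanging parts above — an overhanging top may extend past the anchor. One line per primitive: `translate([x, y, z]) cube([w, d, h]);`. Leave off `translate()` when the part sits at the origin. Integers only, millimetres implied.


translate([310, 250, 0]) cube([840, 240, 155]);
translate([310, 490, 155]) cube([840, 240, 155]);
translate([310, 730, 310]) cube([840, 240, 155]);
translate([310, 970, 465]) cube([840, 240, 155]);
translate([310, 1210, 620]) cube([840, 240, 155]);
translate([310, 1450, 775]) cube([840, 240, 155]);
translate([310, 1690, 930]) cube([840, 240, 155]);
translate([310, 1930, 1085]) cube([840, 240, 155]);


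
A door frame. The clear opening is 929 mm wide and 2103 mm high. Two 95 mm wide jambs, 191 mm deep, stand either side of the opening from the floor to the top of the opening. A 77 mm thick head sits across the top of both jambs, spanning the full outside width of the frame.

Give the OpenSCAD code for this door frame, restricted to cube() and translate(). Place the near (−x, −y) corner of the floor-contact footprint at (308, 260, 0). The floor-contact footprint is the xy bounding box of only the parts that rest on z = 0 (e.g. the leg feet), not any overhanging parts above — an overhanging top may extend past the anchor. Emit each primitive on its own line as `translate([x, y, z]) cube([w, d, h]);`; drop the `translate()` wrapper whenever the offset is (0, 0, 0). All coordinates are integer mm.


translate([308, 260, 0]) cube([95, 191, 2103]);
translate([1332, 260, 0]) cube([95, 191, 2103]);
translate([308, 260, 2103]) cube([1119, 191, 77]);


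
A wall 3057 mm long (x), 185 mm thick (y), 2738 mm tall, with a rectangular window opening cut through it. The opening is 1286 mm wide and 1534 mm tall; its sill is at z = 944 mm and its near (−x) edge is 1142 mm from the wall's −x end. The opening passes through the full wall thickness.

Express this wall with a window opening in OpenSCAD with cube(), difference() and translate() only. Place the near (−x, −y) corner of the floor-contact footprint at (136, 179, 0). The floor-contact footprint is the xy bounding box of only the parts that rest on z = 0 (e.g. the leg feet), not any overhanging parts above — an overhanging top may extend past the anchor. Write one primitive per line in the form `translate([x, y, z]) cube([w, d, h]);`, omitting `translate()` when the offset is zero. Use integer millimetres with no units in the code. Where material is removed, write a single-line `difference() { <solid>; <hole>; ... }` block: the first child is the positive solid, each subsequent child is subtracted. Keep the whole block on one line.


difference() { translate([136, 179, 0]) cube([3057, 185, 2738]); translate([1278, 179, 944]) cube([1286, 185, 1534]); }


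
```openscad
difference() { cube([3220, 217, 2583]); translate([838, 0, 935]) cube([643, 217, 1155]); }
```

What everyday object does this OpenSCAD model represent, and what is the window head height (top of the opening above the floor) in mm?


A wall with a window opening. The window head height is 2090 mm.

A wall with a rectangular opening subtracted — a window. Sill at z = 935, opening 1155 mm tall, so the head is at 935 + 1155 = 2090 mm.


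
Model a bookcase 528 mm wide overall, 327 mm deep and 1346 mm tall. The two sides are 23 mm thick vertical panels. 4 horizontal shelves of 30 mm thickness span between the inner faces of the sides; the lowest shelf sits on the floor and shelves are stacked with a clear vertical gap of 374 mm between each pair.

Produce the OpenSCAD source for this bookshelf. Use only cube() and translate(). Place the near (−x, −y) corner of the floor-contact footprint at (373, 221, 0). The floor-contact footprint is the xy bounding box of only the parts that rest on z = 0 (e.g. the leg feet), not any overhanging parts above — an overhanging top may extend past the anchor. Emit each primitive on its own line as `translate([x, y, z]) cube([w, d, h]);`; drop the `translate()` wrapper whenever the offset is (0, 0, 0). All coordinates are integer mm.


translate([373, 221, 0]) cube([23, 327, 1346]);
translate([878, 221, 0]) cube([23, 327, 1346]);
translate([396, 221, 0]) cube([482, 327, 30]);
translate([396, 221, 404]) cube([482, 327, 30]);
translate([396, 221, 808]) cube([482, 327, 30]);
translate([396, 221, 1212]) cube([482, 327, 30]);


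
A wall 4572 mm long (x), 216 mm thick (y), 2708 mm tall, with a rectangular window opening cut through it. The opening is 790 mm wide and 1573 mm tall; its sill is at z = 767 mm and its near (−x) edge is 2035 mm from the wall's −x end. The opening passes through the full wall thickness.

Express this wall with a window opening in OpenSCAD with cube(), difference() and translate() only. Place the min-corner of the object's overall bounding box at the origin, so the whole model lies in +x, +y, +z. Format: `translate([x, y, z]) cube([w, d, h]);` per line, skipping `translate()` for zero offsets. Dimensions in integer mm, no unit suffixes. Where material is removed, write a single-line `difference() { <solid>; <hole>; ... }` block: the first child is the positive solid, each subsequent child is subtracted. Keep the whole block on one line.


difference() { cube([4572, 216, 2708]); translate([2035, 0, 767]) cube([790, 216, 1573]); }


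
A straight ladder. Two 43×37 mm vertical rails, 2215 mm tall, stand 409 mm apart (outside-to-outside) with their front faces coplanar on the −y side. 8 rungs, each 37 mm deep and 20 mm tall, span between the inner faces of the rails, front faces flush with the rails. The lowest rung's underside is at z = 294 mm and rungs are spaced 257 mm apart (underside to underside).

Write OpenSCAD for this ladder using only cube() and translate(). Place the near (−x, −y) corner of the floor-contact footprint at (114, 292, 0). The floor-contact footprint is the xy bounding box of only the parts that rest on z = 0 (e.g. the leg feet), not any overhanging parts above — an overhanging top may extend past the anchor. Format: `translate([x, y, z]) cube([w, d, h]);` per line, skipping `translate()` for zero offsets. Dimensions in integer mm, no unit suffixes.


translate([114, 292, 0]) cube([43, 37, 2215]);
translate([480, 292, 0]) cube([43, 37, 2215]);
translate([157, 292, 294]) cube([323, 37, 20]);
translate([157, 292, 551]) cube([323, 37, 20]);
translate([157, 292, 808]) cube([323, 37, 20]);
translate([157, 292, 1065]) cube([323, 37, 20]);
translate([157, 292, 1322]) cube([323, 37, 20]);
translate([157, 292, 1579]) cube([323, 37, 20]);
translate([157, 292, 1836]) cube([323, 37, 20]);
translate([157, 292, 2093]) cube([323, 37, 20]);


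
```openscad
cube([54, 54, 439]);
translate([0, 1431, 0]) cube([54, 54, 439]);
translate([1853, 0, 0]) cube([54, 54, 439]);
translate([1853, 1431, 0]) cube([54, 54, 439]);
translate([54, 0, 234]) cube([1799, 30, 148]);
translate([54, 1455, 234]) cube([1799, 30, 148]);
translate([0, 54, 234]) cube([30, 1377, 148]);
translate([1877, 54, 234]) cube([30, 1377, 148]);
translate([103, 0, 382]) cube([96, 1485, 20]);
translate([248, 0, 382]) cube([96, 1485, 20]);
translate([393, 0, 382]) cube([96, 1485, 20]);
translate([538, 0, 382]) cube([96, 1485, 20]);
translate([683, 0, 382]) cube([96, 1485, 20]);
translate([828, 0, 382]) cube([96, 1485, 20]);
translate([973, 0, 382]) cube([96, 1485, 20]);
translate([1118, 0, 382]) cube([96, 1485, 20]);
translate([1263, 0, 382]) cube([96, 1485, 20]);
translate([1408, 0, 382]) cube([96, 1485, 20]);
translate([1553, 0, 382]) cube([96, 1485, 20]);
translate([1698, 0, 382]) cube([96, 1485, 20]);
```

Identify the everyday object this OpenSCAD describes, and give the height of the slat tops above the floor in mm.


A bed frame. The slat-top height is 402 mm.

Four posts, four rails, and a row of slats — a bed frame. Slats sit on the rails at z = 234 + 148 = 382; with slat thickness 20, the top is 402 mm.


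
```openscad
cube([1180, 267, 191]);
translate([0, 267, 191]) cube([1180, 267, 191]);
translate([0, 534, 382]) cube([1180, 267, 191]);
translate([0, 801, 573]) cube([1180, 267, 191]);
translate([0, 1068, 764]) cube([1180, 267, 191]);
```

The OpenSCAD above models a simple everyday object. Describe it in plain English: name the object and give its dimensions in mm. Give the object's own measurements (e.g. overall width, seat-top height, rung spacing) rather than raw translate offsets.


A straight staircase of 5 solid steps. Each step is 1180 mm wide (x), 267 mm deep (y, the going) and 191 mm tall (the rise). The first step rests on the floor; each subsequent step sits one going further in +y and one rise higher in +z, directly behind and above the previous step with no overlap.


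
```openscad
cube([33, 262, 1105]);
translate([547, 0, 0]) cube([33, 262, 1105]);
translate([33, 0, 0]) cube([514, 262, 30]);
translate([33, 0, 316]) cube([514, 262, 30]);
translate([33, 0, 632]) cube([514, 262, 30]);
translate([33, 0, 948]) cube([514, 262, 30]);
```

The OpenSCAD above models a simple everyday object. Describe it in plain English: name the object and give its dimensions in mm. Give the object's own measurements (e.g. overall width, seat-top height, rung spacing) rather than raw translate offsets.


An open bookshelf. Two side panels, each 33 mm thick, 262 mm deep and 1105 mm tall, stand 580 mm apart (outside-to-outside). Between them sit 4 shelves, each 30 mm thick and 262 mm deep, spanning the full gap between the sides. The bottom shelf rests on the floor (its underside at z = 0) and the clear gap between one shelf's top and the next shelf's underside is 286 mm.


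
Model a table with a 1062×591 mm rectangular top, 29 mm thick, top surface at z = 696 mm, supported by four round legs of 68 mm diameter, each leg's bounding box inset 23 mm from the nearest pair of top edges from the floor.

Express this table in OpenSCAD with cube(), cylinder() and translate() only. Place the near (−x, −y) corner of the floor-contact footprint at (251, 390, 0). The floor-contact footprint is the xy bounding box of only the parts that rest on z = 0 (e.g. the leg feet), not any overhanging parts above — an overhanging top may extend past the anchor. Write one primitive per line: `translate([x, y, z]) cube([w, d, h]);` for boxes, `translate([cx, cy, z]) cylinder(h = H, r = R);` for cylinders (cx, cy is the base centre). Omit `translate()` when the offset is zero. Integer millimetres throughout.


translate([228, 367, 667]) cube([1062, 591, 29]);
translate([285, 424, 0]) cylinder(h = 667, r = 34);
translate([1233, 424, 0]) cylinder(h = 667, r = 34);
translate([285, 901, 0]) cylinder(h = 667, r = 34);
translate([1233, 901, 0]) cylinder(h = 667, r = 34);


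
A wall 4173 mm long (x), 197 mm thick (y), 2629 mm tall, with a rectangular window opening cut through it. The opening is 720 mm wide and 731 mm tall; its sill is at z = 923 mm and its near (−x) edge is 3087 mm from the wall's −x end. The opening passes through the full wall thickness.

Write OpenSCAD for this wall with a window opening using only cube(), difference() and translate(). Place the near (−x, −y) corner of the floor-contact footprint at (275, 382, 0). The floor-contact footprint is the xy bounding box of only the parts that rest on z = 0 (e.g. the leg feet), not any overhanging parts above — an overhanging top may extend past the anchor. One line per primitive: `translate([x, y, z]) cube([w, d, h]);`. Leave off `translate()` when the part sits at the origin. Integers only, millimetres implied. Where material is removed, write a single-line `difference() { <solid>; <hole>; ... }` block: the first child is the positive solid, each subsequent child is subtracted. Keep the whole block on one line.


difference() { translate([275, 382, 0]) cube([4173, 197, 2629]); translate([3362, 382, 923]) cube([720, 197, 731]); }


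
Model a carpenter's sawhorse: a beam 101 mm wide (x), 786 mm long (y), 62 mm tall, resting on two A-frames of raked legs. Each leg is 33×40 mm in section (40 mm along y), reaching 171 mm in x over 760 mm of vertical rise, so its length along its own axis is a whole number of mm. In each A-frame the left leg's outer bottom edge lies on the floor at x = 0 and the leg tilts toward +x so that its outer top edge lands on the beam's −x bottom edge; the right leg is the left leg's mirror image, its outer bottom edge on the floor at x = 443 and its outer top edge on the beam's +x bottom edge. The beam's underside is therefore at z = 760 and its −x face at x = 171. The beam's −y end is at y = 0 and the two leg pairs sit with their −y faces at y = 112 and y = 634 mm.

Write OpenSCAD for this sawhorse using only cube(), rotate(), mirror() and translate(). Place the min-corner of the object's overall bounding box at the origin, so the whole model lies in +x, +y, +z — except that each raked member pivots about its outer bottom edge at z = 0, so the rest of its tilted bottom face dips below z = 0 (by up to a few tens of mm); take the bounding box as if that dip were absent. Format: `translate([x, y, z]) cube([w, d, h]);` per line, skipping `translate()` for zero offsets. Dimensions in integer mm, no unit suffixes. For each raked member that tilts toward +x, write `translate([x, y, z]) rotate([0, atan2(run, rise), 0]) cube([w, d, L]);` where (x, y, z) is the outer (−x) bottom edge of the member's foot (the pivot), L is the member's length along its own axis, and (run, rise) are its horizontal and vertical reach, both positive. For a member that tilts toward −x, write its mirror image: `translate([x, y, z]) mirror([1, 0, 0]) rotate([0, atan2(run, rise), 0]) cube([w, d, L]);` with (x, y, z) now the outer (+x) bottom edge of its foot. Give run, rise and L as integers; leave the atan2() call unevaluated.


// leg length = √(171² + 760²) = 779
// right-leg outer foot x = 2·171 + 101 = 443
// beam min-corner = (171, 0, 760)
translate([171, 0, 760]) cube([101, 786, 62]);
translate([0, 112, 0]) rotate([0, atan2(171, 760), 0]) cube([33, 40, 779]);
translate([443, 112, 0]) mirror([1, 0, 0]) rotate([0, atan2(171, 760), 0]) cube([33, 40, 779]);
translate([0, 634, 0]) rotate([0, atan2(171, 760), 0]) cube([33, 40, 779]);
translate([443, 634, 0]) mirror([1, 0, 0]) rotate([0, atan2(171, 760), 0]) cube([33, 40, 779]);


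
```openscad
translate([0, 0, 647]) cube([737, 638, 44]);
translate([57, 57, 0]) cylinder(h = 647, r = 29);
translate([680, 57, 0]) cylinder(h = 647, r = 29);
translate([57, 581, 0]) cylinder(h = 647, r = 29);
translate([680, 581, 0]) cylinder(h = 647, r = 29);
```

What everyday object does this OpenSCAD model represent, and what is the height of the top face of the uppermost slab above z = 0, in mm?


A table. The table height is 691 mm.

A 737×638×44 slab sits at z = 647 on four Ø58 mm round legs — a table. The top surface is at 647 + 44 = 691 mm.


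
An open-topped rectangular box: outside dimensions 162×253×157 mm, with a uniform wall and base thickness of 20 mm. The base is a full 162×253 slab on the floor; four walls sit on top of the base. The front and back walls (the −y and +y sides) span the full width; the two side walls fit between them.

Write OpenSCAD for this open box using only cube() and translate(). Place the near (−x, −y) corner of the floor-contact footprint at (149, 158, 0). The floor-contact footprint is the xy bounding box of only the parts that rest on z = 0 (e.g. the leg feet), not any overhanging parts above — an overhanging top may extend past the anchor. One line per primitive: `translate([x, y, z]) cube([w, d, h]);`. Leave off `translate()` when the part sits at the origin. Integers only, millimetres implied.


translate([149, 158, 0]) cube([162, 253, 20]);
translate([149, 158, 20]) cube([162, 20, 137]);
translate([149, 391, 20]) cube([162, 20, 137]);
translate([149, 178, 20]) cube([20, 213, 137]);
translate([291, 178, 20]) cube([20, 213, 137]);


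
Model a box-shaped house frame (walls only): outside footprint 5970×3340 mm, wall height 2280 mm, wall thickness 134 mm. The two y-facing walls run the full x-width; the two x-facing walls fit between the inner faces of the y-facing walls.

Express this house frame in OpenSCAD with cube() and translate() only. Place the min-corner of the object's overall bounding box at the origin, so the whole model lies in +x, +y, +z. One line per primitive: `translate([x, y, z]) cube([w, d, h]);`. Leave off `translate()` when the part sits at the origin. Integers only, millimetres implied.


cube([5970, 134, 2280]);
translate([0, 3206, 0]) cube([5970, 134, 2280]);
translate([0, 134, 0]) cube([134, 3072, 2280]);
translate([5836, 134, 0]) cube([134, 3072, 2280]);


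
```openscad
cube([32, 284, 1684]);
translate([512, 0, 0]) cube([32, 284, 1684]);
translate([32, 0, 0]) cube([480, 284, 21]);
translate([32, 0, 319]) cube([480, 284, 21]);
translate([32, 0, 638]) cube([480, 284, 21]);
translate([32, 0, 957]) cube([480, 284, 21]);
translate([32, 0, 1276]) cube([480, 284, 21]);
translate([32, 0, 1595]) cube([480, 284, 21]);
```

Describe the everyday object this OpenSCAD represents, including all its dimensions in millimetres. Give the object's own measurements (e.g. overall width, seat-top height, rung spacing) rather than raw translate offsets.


An open bookshelf. Two side panels, each 32 mm thick, 284 mm deep and 1684 mm tall, stand 544 mm apart (outside-to-outside). Between them sit 6 shelves, each 21 mm thick and 284 mm deep, spanning the full gap between the sides. The bottom shelf rests on the floor (its underside at z = 0) and the clear gap between one shelf's top and the next shelf's underside is 298 mm.


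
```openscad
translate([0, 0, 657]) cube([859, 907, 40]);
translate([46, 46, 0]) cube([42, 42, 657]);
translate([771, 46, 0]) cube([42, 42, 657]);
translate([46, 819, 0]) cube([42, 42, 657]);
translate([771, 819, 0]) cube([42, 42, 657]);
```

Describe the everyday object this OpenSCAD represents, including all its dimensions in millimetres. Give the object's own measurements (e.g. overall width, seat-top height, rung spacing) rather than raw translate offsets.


A rectangular dining table. The top is 859×907×40 mm with its upper surface at z = 697 mm. It stands on four 42×42 mm square legs, each inset 46 mm from the nearest pair of top edges, running from the floor to the underside of the top.


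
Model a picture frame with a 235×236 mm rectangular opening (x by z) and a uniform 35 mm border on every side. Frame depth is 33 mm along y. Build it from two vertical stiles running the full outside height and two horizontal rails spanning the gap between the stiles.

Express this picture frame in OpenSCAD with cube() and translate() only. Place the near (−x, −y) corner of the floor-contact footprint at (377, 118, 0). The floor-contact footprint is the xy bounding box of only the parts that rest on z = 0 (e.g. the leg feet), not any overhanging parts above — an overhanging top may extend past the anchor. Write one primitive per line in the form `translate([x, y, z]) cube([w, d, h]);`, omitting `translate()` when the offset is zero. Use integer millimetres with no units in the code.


translate([377, 118, 0]) cube([35, 33, 306]);
translate([647, 118, 0]) cube([35, 33, 306]);
translate([412, 118, 0]) cube([235, 33, 35]);
translate([412, 118, 271]) cube([235, 33, 35]);


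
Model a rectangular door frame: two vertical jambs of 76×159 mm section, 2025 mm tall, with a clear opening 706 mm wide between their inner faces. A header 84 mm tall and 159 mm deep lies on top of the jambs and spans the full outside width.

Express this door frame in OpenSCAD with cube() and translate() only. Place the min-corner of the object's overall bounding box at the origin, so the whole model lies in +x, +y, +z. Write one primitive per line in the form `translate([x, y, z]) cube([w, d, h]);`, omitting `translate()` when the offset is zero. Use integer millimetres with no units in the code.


cube([76, 159, 2025]);
translate([782, 0, 0]) cube([76, 159, 2025]);
translate([0, 0, 2025]) cube([858, 159, 84]);


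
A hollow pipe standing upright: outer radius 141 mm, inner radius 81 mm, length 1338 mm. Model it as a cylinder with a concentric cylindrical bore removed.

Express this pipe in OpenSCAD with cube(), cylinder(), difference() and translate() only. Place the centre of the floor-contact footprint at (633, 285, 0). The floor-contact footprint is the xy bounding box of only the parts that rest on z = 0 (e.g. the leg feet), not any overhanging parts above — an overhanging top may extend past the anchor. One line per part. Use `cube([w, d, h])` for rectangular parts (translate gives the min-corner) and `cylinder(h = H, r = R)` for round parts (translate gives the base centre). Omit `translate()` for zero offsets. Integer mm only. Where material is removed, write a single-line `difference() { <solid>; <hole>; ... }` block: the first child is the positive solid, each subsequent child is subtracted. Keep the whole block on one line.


difference() { translate([633, 285, 0]) cylinder(h = 1338, r = 141); translate([633, 285, 0]) cylinder(h = 1338, r = 81); }
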